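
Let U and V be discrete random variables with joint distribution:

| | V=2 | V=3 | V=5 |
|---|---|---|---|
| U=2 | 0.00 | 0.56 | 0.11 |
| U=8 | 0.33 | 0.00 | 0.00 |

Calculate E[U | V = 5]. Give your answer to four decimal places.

2.0000

P(V = 5) = 0.11.
Σ U·P over the event = 2·(0.11) = 0.22.
E[U | V = 5] = (0.22) / (0.11) = 2.0000.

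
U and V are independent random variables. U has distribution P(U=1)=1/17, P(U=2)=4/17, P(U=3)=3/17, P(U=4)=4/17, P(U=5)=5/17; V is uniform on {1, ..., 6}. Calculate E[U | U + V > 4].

163/44

P(U + V > 4) = 44/51.
Summing U·P(x,y) over outcomes with U + V > 4 gives 163/51.
E[U | U + V > 4] = (163/51) / (44/51) = 163/44.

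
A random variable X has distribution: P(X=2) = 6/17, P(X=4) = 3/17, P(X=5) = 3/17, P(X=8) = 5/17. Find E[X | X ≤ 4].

P(X ≤ 4) = 9/17.
Σ over the event: 2·6/17 + 4·3/17 = 24/17.
E[X | X ≤ 4] = (24/17) / (9/17) = 8/3.

8/3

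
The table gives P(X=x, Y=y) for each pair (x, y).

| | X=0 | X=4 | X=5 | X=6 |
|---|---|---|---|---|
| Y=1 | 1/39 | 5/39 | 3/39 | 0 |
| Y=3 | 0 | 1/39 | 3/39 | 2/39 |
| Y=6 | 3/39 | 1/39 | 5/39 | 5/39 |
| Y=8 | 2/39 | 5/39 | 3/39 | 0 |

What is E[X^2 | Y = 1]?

P(Y = 1) = 3/13.
Σ X^2·P over the event = 0·(1/39) + 16·(5/39) + 25·(3/39) = 155/39.
E[X^2 | Y = 1] = (155/39) / (3/13) = 155/9.

155/9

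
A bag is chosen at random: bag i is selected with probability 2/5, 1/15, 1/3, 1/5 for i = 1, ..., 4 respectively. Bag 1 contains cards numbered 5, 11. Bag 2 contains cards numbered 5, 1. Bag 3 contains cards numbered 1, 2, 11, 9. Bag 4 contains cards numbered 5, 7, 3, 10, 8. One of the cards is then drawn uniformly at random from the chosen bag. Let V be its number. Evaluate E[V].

E[V | bag 1] = (5+11)/2 = 8.
E[V | bag 2] = (5+1)/2 = 3.
E[V | bag 3] = (1+2+11+9)/4 = 23/4.
E[V | bag 4] = (5+7+3+10+8)/5 = 33/5.
E[V] = (2/5)·(8) + (1/15)·(3) + (1/3)·(23/4) + (1/5)·(33/5) = 1991/300.

1991/300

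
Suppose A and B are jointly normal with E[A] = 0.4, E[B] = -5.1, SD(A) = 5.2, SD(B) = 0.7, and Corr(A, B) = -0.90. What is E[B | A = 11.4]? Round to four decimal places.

-6.4327

For a bivariate normal, E[B | A=x] = μ_B + ρ·(σ_B/σ_A)·(x − μ_A).
E[B | A=11.4] = -5.1 + (-0.90)·(0.7/5.2)·(11.4 − (0.4)) = -5.1 + (-0.12115)·(11) = -6.4327.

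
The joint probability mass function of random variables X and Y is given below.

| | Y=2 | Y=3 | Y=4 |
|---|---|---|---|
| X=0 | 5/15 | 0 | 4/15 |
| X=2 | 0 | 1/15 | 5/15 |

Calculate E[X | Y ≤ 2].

P(Y ≤ 2) = 1/3.
Σ X·P over the event = 0·(5/15) = 0.
E[X | Y ≤ 2] = (0) / (1/3) = 0.

0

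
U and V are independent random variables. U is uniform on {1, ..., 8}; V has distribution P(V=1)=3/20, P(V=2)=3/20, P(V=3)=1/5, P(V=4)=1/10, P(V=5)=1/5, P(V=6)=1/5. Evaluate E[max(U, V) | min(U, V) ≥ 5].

53/8

P(min(U, V) ≥ 5) = 1/5.
Summing max(U,V)·P(x,y) over outcomes with min(U, V) ≥ 5 gives 53/40.
E[max(U, V) | min(U, V) ≥ 5] = (53/40) / (1/5) = 53/8.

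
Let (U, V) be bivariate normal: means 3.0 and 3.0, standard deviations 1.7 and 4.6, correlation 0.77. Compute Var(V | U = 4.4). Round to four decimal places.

8.6142

Var(V | U=x) = (1 − ρ²)·σ_V².
Var(V | U=4.4) = (4.6)²·(1 − (0.77)²) = 21.16·0.4071 = 8.6142.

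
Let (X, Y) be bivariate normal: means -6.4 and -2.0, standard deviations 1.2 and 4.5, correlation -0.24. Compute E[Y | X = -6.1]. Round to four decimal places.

-2.2700

For a bivariate normal, E[Y | X=x] = μ_Y + ρ·(σ_Y/σ_X)·(x − μ_X).
E[Y | X=-6.1] = -2.0 + (-0.24)·(4.5/1.2)·(-6.1 − (-6.4)) = -2.0 + (-0.9)·(0.3) = -2.2700.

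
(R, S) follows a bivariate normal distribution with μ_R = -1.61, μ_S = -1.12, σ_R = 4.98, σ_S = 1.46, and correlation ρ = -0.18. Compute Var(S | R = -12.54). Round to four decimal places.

2.0625

The conditional variance in a bivariate normal is σ_S²(1 − ρ²), independent of x.
Var(S | R=-12.54) = (1.46)²·(1 − (-0.18)²) = 2.1316·0.9676 = 2.0625.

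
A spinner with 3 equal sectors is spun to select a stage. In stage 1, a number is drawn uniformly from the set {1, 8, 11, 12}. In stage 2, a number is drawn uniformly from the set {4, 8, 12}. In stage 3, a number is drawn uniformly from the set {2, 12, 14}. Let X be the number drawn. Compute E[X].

E[X | stage 1] = (1+8+11+12)/4 = 8.
E[X | stage 2] = (4+8+12)/3 = 8.
E[X | stage 3] = (2+12+14)/3 = 28/3.
By the law of total expectation,
E[X] = (1/3)·(8) + (1/3)·(8) + (1/3)·(28/3) = 76/9.

76/9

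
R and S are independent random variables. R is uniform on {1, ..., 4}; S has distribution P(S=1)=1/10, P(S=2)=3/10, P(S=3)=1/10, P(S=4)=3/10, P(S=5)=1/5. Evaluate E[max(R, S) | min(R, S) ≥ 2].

103/27

P(min(R, S) ≥ 2) = 27/40.
Summing max(R,S)·P(x,y) over outcomes with min(R, S) ≥ 2 gives 103/40.
E[max(R, S) | min(R, S) ≥ 2] = (103/40) / (27/40) = 103/27.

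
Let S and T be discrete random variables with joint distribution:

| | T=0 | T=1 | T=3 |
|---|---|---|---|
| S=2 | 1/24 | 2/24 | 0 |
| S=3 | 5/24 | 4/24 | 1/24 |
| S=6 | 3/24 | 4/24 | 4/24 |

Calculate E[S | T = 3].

P(T = 3) = 5/24.
Summing S·P(S=x,T=y) over the conditioning event gives 9/8.
E[S | T = 3] = (9/8) / (5/24) = 27/5.

27/5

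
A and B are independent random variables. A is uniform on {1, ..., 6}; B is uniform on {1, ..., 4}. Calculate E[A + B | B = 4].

15/2

P(B = 4) = 1/4.
Summing (A+B)·P(x,y) over outcomes with B = 4 gives 15/8.
E[A + B | B = 4] = (15/8) / (1/4) = 15/2.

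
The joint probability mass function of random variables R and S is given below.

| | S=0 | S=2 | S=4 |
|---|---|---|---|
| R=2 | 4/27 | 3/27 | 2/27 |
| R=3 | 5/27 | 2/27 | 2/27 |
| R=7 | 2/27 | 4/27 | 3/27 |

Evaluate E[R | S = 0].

P(S = 0) = 11/27.
Σ R·P over the event = 2·(4/27) + 3·(5/27) + 7·(2/27) = 37/27.
E[R | S = 0] = (37/27) / (11/27) = 37/11.

37/11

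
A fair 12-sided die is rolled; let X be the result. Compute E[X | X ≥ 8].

10

Given X ≥ 8, X is equally likely to be any of {8, 9, 10, 11, 12}.
E[X | X ≥ 8] = (8 + 9 + 10 + 11 + 12) / 5 = 10.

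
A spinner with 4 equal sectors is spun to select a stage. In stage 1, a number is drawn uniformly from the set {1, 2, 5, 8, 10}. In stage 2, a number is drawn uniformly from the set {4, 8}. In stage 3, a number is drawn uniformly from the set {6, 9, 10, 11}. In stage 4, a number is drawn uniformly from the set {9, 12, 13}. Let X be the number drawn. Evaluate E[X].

473/60

E[X | stage 1] = (1+2+5+8+10)/5 = 26/5.
E[X | stage 2] = (4+8)/2 = 6.
E[X | stage 3] = (6+9+10+11)/4 = 9.
E[X | stage 4] = (9+12+13)/3 = 34/3.
E[X] = (1/4)·(26/5) + (1/4)·(6) + (1/4)·(9) + (1/4)·(34/3) = 473/60.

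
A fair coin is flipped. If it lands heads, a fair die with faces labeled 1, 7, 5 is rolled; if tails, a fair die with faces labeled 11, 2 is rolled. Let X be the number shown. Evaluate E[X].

E[X | heads] = (1+7+5)/3 = 13/3.
E[X | tails] = (11+2)/2 = 13/2.
By the law of total expectation,
E[X] = (1/2)·(13/3) + (1/2)·(13/2) = 65/12.

65/12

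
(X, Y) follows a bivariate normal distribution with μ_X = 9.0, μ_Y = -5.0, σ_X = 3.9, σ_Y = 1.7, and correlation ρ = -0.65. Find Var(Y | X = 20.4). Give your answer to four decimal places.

1.6690

For a bivariate normal, Var(Y | X=x) = σ_Y²(1 − ρ²).
Var(Y | X=20.4) = (1.7)²·(1 − (-0.65)²) = 2.89·0.5775 = 1.6690.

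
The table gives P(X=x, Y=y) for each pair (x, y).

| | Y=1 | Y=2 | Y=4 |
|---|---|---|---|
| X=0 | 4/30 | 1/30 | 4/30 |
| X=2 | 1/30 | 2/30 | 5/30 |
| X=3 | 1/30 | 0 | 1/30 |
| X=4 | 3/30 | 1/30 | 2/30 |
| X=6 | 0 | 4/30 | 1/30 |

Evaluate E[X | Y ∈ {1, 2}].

P(Y ∈ {1, 2}) = 17/30.
Σ X·P over the event = 0·(4/30) + 0·(1/30) + 2·(1/30) + 2·(2/30) + 3·(1/30) + 4·(3/30) + 4·(1/30) + 6·(4/30) = 49/30.
E[X | Y ∈ {1, 2}] = (49/30) / (17/30) = 49/17.

49/17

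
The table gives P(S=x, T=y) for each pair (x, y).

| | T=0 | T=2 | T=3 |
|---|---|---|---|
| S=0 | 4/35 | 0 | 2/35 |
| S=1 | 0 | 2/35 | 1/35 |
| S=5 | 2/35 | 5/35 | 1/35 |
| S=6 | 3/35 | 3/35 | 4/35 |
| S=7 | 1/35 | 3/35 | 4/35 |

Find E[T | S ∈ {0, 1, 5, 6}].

44/27

P(S ∈ {0, 1, 5, 6}) = 27/35.
Summing T·P(S=x,T=y) over the conditioning event gives 44/35.
E[T | S ∈ {0, 1, 5, 6}] = (44/35) / (27/35) = 44/27.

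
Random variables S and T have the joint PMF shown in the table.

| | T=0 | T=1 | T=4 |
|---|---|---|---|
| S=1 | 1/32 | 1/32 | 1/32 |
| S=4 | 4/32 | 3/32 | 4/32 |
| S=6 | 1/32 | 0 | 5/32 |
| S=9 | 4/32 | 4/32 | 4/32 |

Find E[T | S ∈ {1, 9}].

5/3

P(S ∈ {1, 9}) = 15/32.
Σ T·P over the event = 0·(1/32) + 1·(1/32) + 4·(1/32) + 0·(4/32) + 1·(4/32) + 4·(4/32) = 25/32.
E[T | S ∈ {1, 9}] = (25/32) / (15/32) = 5/3.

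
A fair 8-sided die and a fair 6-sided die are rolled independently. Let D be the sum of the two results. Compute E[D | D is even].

P(D is even) = 1/2.
Σ over the event: 2·1/48 + 4·1/16 + 6·5/48 + 8·1/8 + 10·5/48 + 12·1/16 + 14·1/48 = 4.
E[D | D is even] = (4) / (1/2) = 8.

8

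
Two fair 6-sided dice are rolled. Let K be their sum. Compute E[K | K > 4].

P(K > 4) = 5/6.
Σ over the event: 5·1/9 + 6·5/36 + 7·1/6 + 8·5/36 + 9·1/9 + 10·1/12 + 11·1/18 + 12·1/36 = 58/9.
E[K | K > 4] = (58/9) / (5/6) = 116/15.

116/15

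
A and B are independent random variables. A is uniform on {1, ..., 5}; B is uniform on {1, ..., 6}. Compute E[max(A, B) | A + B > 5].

49/10

P(A + B > 5) = 2/3.
Summing max(A,B)·P(x,y) over outcomes with A + B > 5 gives 49/15.
E[max(A, B) | A + B > 5] = (49/15) / (2/3) = 49/10.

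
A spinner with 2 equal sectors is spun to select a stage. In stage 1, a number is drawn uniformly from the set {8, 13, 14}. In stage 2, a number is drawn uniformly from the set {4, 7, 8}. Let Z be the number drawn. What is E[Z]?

E[Z | stage 1] = (8+13+14)/3 = 35/3.
E[Z | stage 2] = (4+7+8)/3 = 19/3.
By the law of total expectation,
E[Z] = (1/2)·(35/3) + (1/2)·(19/3) = 9.

9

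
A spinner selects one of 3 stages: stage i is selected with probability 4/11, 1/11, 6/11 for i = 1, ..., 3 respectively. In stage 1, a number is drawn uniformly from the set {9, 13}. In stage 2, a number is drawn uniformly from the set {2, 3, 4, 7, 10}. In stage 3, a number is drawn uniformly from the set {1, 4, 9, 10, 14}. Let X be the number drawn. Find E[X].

E[X | stage 1] = (9+13)/2 = 11.
E[X | stage 2] = (2+3+4+7+10)/5 = 26/5.
E[X | stage 3] = (1+4+9+10+14)/5 = 38/5.
By the law of total expectation,
E[X] = (4/11)·(11) + (1/11)·(26/5) + (6/11)·(38/5) = 474/55.

474/55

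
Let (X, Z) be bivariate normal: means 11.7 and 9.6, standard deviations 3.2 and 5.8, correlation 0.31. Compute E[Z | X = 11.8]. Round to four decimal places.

9.6562

The regression of Z on X has slope ρ·σ_Z/σ_X and passes through (μ_X, μ_Z).
E[Z | X=11.8] = 9.6 + (0.31)·(5.8/3.2)·(11.8 − (11.7)) = 9.6 + (0.56188)·(0.1) = 9.6562.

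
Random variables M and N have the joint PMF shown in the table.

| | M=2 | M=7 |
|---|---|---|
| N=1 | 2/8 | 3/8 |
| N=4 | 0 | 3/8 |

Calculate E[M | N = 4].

P(N = 4) = 3/8.
Σ M·P over the event = 7·(3/8) = 21/8.
E[M | N = 4] = (21/8) / (3/8) = 7.

7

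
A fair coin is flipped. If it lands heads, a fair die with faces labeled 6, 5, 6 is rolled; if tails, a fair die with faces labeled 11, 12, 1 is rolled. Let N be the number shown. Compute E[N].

E[N | heads] = (6+5+6)/3 = 17/3.
E[N | tails] = (11+12+1)/3 = 8.
By the law of total expectation,
E[N] = (1/2)·(17/3) + (1/2)·(8) = 41/6.

41/6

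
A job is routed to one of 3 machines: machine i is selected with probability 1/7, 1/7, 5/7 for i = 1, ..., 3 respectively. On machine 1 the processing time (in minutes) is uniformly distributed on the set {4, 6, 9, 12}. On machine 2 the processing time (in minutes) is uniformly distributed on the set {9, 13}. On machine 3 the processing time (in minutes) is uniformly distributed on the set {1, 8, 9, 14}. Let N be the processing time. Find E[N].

E[N | machine 1] = (4+6+9+12)/4 = 31/4.
E[N | machine 2] = (9+13)/2 = 11.
E[N | machine 3] = (1+8+9+14)/4 = 8.
By the law of total expectation,
E[N] = (1/7)·(31/4) + (1/7)·(11) + (5/7)·(8) = 235/28.

235/28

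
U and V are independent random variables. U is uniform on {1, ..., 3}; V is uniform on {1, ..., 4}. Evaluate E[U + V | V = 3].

P(V = 3) = 1/4.
Summing (U+V)·P(x,y) over outcomes with V = 3 gives 5/4.
E[U + V | V = 3] = (5/4) / (1/4) = 5.

5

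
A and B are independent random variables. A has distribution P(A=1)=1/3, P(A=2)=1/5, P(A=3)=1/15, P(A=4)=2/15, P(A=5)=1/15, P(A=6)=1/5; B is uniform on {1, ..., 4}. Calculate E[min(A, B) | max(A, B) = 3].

17/11

P(max(A, B) = 3) = 11/60.
Summing min(A,B)·P(x,y) over outcomes with max(A, B) = 3 gives 17/60.
E[min(A, B) | max(A, B) = 3] = (17/60) / (11/60) = 17/11.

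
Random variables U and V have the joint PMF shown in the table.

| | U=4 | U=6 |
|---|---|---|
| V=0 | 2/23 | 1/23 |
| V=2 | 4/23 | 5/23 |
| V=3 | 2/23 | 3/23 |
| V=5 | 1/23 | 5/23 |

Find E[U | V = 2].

P(V = 2) = 9/23.
Σ U·P over the event = 4·(4/23) + 6·(5/23) = 2.
E[U | V = 2] = (2) / (9/23) = 46/9.

46/9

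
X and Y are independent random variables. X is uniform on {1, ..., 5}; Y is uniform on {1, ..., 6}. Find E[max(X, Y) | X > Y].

4

Outcomes with X > Y: (2,1), (3,1), (3,2), (4,1), (4,2), (4,3), (5,1), (5,2), (5,3), (5,4), each with probability 1/30.
E[max(X, Y) | X > Y] = (2 + 3 + 3 + 4 + 4 + 4 + 5 + 5 + 5 + 5) / 10 = 4.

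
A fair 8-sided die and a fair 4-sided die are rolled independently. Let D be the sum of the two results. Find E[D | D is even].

P(D is even) = 1/2.
Σ over the event: 2·1/32 + 4·3/32 + 6·1/8 + 8·1/8 + 10·3/32 + 12·1/32 = 7/2.
E[D | D is even] = (7/2) / (1/2) = 7.

7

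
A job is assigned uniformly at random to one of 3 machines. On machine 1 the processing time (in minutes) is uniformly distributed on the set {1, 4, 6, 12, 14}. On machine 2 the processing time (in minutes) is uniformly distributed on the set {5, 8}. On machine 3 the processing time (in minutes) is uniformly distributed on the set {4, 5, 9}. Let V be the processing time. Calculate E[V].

199/30

E[V | machine 1] = (1+4+6+12+14)/5 = 37/5.
E[V | machine 2] = (5+8)/2 = 13/2.
E[V | machine 3] = (4+5+9)/3 = 6.
By the law of total expectation,
E[V] = (1/3)·(37/5) + (1/3)·(13/2) + (1/3)·(6) = 199/30.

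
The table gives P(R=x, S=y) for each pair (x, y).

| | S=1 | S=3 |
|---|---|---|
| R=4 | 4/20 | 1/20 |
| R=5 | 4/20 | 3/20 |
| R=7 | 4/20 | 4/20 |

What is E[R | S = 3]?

47/8

P(S = 3) = 2/5.
Summing R·P(R=x,S=y) over the conditioning event gives 47/20.
E[R | S = 3] = (47/20) / (2/5) = 47/8.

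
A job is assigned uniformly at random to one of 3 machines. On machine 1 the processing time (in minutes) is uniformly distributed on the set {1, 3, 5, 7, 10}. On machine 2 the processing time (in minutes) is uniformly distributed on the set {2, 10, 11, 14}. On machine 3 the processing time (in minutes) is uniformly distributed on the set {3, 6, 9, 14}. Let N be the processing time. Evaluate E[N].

449/60

E[N | machine 1] = (1+3+5+7+10)/5 = 26/5.
E[N | machine 2] = (2+10+11+14)/4 = 37/4.
E[N | machine 3] = (3+6+9+14)/4 = 8.
E[N] = (1/3)·(26/5) + (1/3)·(37/4) + (1/3)·(8) = 449/60.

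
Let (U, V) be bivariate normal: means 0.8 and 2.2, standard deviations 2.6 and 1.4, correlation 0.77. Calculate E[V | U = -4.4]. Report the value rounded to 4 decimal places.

For a bivariate normal, E[V | U=x] = μ_V + ρ·(σ_V/σ_U)·(x − μ_U).
E[V | U=-4.4] = 2.2 + (0.77)·(1.4/2.6)·(-4.4 − (0.8)) = 2.2 + (0.41462)·(-5.2) = 0.0440.

0.0440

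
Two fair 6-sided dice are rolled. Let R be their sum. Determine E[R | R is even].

P(R is even) = 1/2.
Σ over the event: 2·1/36 + 4·1/12 + 6·5/36 + 8·5/36 + 10·1/12 + 12·1/36 = 7/2.
E[R | R is even] = (7/2) / (1/2) = 7.

7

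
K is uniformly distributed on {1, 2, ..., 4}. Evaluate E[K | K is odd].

Given K is odd, K is equally likely to be any of {1, 3}.
E[K | K is odd] = (1 + 3) / 2 = 2.

2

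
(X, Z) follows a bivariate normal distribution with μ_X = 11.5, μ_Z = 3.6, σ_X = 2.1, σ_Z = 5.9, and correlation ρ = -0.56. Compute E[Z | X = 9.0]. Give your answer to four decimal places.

7.5333

E[Z | X=x] = μ_Z + ρ(σ_Z/σ_X)(x − μ_X) for jointly normal variables.
E[Z | X=9.0] = 3.6 + (-0.56)·(5.9/2.1)·(9.0 − (11.5)) = 3.6 + (-1.5733)·(-2.5) = 7.5333.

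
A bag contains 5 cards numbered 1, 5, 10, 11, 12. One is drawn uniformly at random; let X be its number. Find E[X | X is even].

11

P(X is even) = 2/5.
Σ over the event: 10·1/5 + 12·1/5 = 22/5.
E[X | X is even] = (22/5) / (2/5) = 11.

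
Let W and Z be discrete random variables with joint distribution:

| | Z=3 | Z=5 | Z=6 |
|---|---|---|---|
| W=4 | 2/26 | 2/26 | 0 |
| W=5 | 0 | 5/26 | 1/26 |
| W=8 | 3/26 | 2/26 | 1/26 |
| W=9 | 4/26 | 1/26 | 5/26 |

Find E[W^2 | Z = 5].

P(Z = 5) = 5/13.
Summing W^2·P(W=x,Z=y) over the conditioning event gives 183/13.
E[W^2 | Z = 5] = (183/13) / (5/13) = 183/5.

183/5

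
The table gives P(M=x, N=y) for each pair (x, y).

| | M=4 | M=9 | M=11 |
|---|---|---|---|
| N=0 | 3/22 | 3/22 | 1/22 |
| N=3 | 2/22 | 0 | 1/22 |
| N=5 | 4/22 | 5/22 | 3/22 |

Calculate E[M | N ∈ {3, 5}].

113/15

P(N ∈ {3, 5}) = 15/22.
Σ M·P over the event = 4·(2/22) + 4·(4/22) + 9·(5/22) + 11·(1/22) + 11·(3/22) = 113/22.
E[M | N ∈ {3, 5}] = (113/22) / (15/22) = 113/15.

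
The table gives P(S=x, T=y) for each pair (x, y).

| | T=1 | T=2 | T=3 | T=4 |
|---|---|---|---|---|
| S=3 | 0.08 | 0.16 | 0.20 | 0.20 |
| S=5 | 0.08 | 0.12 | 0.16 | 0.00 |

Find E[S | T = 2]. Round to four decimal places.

P(T = 2) = 0.28.
Σ S·P over the event = 3·(0.16) + 5·(0.12) = 1.08.
E[S | T = 2] = (1.08) / (0.28) = 3.8571.

3.8571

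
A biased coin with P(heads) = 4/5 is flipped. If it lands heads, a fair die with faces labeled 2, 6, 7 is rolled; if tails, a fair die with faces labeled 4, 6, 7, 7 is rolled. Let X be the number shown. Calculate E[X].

E[X | heads] = (2+6+7)/3 = 5.
E[X | tails] = (4+6+7+7)/4 = 6.
By the law of total expectation,
E[X] = (4/5)·(5) + (1/5)·(6) = 26/5.

26/5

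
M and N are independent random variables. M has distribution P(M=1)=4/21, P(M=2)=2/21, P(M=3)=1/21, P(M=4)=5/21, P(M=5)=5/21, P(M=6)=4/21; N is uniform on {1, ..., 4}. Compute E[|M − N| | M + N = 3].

1

P(M + N = 3) = 1/14.
Summing |M−N|·P(x,y) over outcomes with M + N = 3 gives 1/14.
E[|M − N| | M + N = 3] = (1/14) / (1/14) = 1.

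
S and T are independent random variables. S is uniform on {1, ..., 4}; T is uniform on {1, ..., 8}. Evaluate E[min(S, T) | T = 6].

5/2

P(T = 6) = 1/8.
Summing min(S,T)·P(x,y) over outcomes with T = 6 gives 5/16.
E[min(S, T) | T = 6] = (5/16) / (1/8) = 5/2.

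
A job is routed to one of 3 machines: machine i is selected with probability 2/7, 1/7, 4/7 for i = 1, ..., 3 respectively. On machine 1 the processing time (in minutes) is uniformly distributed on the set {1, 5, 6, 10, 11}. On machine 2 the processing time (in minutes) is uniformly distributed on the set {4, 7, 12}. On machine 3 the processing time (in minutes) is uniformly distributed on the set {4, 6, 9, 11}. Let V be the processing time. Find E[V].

109/15

E[V | machine 1] = (1+5+6+10+11)/5 = 33/5.
E[V | machine 2] = (4+7+12)/3 = 23/3.
E[V | machine 3] = (4+6+9+11)/4 = 15/2.
E[V] = (2/7)·(33/5) + (1/7)·(23/3) + (4/7)·(15/2) = 109/15.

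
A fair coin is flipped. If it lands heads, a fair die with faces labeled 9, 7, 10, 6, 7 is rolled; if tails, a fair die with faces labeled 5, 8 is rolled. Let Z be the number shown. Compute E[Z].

143/20

E[Z | heads] = (9+7+10+6+7)/5 = 39/5.
E[Z | tails] = (5+8)/2 = 13/2.
By the law of total expectation,
E[Z] = (1/2)·(39/5) + (1/2)·(13/2) = 143/20.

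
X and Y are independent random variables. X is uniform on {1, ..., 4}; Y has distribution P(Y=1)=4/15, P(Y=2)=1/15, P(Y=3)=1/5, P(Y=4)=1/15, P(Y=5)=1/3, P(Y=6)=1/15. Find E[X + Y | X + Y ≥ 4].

P(X + Y ≥ 4) = 17/20.
Summing (X+Y)·P(x,y) over outcomes with X + Y ≥ 4 gives 109/20.
E[X + Y | X + Y ≥ 4] = (109/20) / (17/20) = 109/17.

109/17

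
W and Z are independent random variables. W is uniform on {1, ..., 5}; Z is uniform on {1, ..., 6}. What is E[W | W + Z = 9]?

Outcomes with W + Z = 9: (3,6), (4,5), (5,4), each with probability 1/30.
E[W | W + Z = 9] = (3 + 4 + 5) / 3 = 4.

4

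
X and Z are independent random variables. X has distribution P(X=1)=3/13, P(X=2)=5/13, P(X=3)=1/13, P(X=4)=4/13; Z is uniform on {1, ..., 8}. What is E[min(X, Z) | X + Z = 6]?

P(X + Z = 6) = 1/8.
Summing min(X,Z)·P(x,y) over outcomes with X + Z = 6 gives 3/13.
E[min(X, Z) | X + Z = 6] = (3/13) / (1/8) = 24/13.

24/13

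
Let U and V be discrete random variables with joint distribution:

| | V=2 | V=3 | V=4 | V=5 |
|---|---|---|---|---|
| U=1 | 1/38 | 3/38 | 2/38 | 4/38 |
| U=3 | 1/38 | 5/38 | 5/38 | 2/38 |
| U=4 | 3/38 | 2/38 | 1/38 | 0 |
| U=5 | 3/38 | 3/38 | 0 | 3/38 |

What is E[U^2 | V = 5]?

97/9

P(V = 5) = 9/38.
Σ U^2·P over the event = 1·(4/38) + 9·(2/38) + 25·(3/38) = 97/38.
E[U^2 | V = 5] = (97/38) / (9/38) = 97/9.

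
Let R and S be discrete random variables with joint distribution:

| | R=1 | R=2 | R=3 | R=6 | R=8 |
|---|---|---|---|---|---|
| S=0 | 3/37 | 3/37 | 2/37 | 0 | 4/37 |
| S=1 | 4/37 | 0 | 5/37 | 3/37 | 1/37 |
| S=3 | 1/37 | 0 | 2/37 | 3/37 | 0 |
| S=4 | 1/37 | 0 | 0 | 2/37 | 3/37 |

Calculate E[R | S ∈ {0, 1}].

P(S ∈ {0, 1}) = 25/37.
Σ R·P over the event = 1·(3/37) + 1·(4/37) + 2·(3/37) + 3·(2/37) + 3·(5/37) + 6·(3/37) + 8·(4/37) + 8·(1/37) = 92/37.
E[R | S ∈ {0, 1}] = (92/37) / (25/37) = 92/25.

92/25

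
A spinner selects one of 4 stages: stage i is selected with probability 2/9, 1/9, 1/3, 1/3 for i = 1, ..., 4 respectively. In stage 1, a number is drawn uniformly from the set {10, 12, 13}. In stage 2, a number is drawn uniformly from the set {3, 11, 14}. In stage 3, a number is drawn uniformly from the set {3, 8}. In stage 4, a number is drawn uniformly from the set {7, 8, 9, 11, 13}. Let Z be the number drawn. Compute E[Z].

E[Z | stage 1] = (10+12+13)/3 = 35/3.
E[Z | stage 2] = (3+11+14)/3 = 28/3.
E[Z | stage 3] = (3+8)/2 = 11/2.
E[Z | stage 4] = (7+8+9+11+13)/5 = 48/5.
By the law of total expectation,
E[Z] = (2/9)·(35/3) + (1/9)·(28/3) + (1/3)·(11/2) + (1/3)·(48/5) = 2339/270.

2339/270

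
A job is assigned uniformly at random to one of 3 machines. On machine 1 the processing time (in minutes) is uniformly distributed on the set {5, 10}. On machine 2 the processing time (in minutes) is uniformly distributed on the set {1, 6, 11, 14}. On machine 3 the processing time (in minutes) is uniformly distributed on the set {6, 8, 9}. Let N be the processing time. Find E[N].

139/18

E[N | machine 1] = (5+10)/2 = 15/2.
E[N | machine 2] = (1+6+11+14)/4 = 8.
E[N | machine 3] = (6+8+9)/3 = 23/3.
By the law of total expectation,
E[N] = (1/3)·(15/2) + (1/3)·(8) + (1/3)·(23/3) = 139/18.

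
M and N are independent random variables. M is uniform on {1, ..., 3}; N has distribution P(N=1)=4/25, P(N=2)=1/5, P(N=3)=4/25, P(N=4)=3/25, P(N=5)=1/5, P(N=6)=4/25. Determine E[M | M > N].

P(M > N) = 13/75.
Summing M·P(x,y) over outcomes with M > N gives 7/15.
E[M | M > N] = (7/15) / (13/75) = 35/13.

35/13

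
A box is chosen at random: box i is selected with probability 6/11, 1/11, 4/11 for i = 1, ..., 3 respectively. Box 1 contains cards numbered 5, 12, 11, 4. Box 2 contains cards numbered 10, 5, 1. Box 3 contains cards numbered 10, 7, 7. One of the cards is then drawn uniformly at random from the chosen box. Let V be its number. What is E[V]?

256/33

E[V | box 1] = (5+12+11+4)/4 = 8.
E[V | box 2] = (10+5+1)/3 = 16/3.
E[V | box 3] = (10+7+7)/3 = 8.
E[V] = (6/11)·(8) + (1/11)·(16/3) + (4/11)·(8) = 256/33.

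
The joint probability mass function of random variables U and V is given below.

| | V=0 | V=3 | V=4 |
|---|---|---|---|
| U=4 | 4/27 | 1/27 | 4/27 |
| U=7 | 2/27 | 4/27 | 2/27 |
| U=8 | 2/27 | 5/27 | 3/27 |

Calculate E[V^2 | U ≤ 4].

73/9

P(U ≤ 4) = 1/3.
Σ V^2·P over the event = 0·(4/27) + 9·(1/27) + 16·(4/27) = 73/27.
E[V^2 | U ≤ 4] = (73/27) / (1/3) = 73/9.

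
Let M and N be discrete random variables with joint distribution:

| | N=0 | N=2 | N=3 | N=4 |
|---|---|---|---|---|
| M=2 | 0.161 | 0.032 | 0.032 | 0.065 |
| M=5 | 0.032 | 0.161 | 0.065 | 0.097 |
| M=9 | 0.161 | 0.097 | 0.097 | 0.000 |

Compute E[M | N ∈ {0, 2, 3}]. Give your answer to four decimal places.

P(N ∈ {0, 2, 3}) = 0.838.
Summing M·P(M=x,N=y) over the conditioning event gives 4.935.
E[M | N ∈ {0, 2, 3}] = (4.935) / (0.838) = 5.8890.

5.8890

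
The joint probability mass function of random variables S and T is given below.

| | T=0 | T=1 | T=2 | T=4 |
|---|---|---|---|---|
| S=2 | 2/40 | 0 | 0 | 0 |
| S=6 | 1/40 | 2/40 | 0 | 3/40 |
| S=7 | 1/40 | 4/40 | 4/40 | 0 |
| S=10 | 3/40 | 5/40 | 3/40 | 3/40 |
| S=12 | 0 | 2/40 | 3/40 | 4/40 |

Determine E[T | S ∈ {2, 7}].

12/11

P(S ∈ {2, 7}) = 11/40.
Σ T·P over the event = 0·(2/40) + 0·(1/40) + 1·(4/40) + 2·(4/40) = 3/10.
E[T | S ∈ {2, 7}] = (3/10) / (11/40) = 12/11.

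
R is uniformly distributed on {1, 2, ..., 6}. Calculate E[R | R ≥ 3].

9/2

Given R ≥ 3, R is equally likely to be any of {3, 4, 5, 6}.
E[R | R ≥ 3] = (3 + 4 + 5 + 6) / 4 = 9/2.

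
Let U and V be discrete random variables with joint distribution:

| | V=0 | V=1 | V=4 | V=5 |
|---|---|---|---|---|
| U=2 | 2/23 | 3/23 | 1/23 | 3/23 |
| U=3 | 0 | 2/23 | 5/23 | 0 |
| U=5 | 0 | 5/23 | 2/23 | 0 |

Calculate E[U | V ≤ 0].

P(V ≤ 0) = 2/23.
Σ U·P over the event = 2·(2/23) = 4/23.
E[U | V ≤ 0] = (4/23) / (2/23) = 2.

2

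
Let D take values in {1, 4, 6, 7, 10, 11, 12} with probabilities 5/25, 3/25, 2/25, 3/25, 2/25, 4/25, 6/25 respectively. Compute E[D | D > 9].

34/3

P(D > 9) = 12/25.
Σ over the event: 10·2/25 + 11·4/25 + 12·6/25 = 136/25.
E[D | D > 9] = (136/25) / (12/25) = 34/3.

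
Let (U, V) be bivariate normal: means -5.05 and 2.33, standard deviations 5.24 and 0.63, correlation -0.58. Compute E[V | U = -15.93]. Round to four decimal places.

For a bivariate normal, E[V | U=x] = μ_V + ρ·(σ_V/σ_U)·(x − μ_U).
E[V | U=-15.93] = 2.33 + (-0.58)·(0.63/5.24)·(-15.93 − (-5.05)) = 2.33 + (-0.069733)·(-10.88) = 3.0887.

3.0887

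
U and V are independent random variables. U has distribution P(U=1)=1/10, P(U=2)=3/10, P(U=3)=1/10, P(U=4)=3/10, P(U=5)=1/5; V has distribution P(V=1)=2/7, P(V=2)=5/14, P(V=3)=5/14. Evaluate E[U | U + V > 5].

P(U + V > 5) = 9/20.
Summing U·P(x,y) over outcomes with U + V > 5 gives 55/28.
E[U | U + V > 5] = (55/28) / (9/20) = 275/63.

275/63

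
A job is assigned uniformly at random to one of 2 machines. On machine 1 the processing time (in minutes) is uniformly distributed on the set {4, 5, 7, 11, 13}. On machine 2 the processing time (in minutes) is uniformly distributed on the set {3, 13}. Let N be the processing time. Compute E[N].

8

E[N | machine 1] = (4+5+7+11+13)/5 = 8.
E[N | machine 2] = (3+13)/2 = 8.
E[N] = (1/2)·(8) + (1/2)·(8) = 8.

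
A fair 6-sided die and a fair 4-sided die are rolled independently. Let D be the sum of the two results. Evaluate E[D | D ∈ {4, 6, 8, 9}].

13/2

P(D ∈ {4, 6, 8, 9}) = 1/2.
Σ over the event: 4·1/8 + 6·1/6 + 8·1/8 + 9·1/12 = 13/4.
E[D | D ∈ {4, 6, 8, 9}] = (13/4) / (1/2) = 13/2.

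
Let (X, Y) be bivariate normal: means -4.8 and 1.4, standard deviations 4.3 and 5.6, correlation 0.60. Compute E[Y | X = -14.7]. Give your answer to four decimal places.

E[Y | X=x] = μ_Y + ρ(σ_Y/σ_X)(x − μ_X) for jointly normal variables.
E[Y | X=-14.7] = 1.4 + (0.60)·(5.6/4.3)·(-14.7 − (-4.8)) = 1.4 + (0.781395)·(-9.9) = -6.3358.

-6.3358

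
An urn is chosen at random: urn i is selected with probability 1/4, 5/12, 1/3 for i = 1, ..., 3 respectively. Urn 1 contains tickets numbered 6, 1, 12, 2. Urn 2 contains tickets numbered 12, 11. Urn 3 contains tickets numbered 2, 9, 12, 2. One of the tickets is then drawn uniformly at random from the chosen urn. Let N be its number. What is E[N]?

131/16

E[N | urn 1] = (6+1+12+2)/4 = 21/4.
E[N | urn 2] = (12+11)/2 = 23/2.
E[N | urn 3] = (2+9+12+2)/4 = 25/4.
E[N] = (1/4)·(21/4) + (5/12)·(23/2) + (1/3)·(25/4) = 131/16.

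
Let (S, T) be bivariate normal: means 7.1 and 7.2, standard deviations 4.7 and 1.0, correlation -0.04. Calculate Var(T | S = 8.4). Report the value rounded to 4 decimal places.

0.9984

Var(T | S=x) = (1 − ρ²)·σ_T².
Var(T | S=8.4) = (1.0)²·(1 − (-0.04)²) = 1·0.9984 = 0.9984.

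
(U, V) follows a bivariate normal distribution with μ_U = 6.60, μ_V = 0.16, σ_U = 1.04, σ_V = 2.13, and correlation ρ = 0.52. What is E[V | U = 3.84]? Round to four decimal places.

For a bivariate normal, E[V | U=x] = μ_V + ρ·(σ_V/σ_U)·(x − μ_U).
E[V | U=3.84] = 0.16 + (0.52)·(2.13/1.04)·(3.84 − (6.60)) = 0.16 + (1.065)·(-2.76) = -2.7794.

-2.7794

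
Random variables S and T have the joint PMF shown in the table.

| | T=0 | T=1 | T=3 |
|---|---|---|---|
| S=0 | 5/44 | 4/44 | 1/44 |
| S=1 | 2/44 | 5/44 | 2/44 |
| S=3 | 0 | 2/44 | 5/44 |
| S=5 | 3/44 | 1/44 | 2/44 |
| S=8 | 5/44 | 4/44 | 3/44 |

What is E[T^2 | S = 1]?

P(S = 1) = 9/44.
Summing T^2·P(S=x,T=y) over the conditioning event gives 23/44.
E[T^2 | S = 1] = (23/44) / (9/44) = 23/9.

23/9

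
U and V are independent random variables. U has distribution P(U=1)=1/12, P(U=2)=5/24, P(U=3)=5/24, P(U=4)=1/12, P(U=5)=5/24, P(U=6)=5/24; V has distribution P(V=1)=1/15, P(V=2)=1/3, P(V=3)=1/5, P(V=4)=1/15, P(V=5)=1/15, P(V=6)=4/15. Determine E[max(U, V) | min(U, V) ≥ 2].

P(min(U, V) ≥ 2) = 77/90.
Summing max(U,V)·P(x,y) over outcomes with min(U, V) ≥ 2 gives 293/72.
E[max(U, V) | min(U, V) ≥ 2] = (293/72) / (77/90) = 1465/308.

1465/308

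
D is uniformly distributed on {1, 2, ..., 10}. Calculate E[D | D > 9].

Given D > 9, D is equally likely to be any of {10}.
E[D | D > 9] = (10) / 1 = 10.

10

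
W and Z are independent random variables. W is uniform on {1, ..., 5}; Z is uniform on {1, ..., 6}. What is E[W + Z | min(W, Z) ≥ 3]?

17/2

P(min(W, Z) ≥ 3) = 2/5.
Summing (W+Z)·P(x,y) over outcomes with min(W, Z) ≥ 3 gives 17/5.
E[W + Z | min(W, Z) ≥ 3] = (17/5) / (2/5) = 17/2.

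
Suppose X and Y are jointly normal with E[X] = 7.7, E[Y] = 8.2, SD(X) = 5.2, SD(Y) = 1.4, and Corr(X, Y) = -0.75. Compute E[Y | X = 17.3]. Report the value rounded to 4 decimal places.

E[Y | X=x] = μ_Y + ρ(σ_Y/σ_X)(x − μ_X) for jointly normal variables.
E[Y | X=17.3] = 8.2 + (-0.75)·(1.4/5.2)·(17.3 − (7.7)) = 8.2 + (-0.201923)·(9.6) = 6.2615.

6.2615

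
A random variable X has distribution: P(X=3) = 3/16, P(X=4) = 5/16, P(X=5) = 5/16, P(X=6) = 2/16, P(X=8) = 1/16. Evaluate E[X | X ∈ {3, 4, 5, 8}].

31/7

P(X ∈ {3, 4, 5, 8}) = 7/8.
Σ over the event: 3·3/16 + 4·5/16 + 5·5/16 + 8·1/16 = 31/8.
E[X | X ∈ {3, 4, 5, 8}] = (31/8) / (7/8) = 31/7.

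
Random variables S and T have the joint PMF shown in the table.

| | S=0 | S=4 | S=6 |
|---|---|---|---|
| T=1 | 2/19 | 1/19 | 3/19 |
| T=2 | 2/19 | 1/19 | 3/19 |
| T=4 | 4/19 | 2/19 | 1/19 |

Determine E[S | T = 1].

P(T = 1) = 6/19.
Summing S·P(S=x,T=y) over the conditioning event gives 22/19.
E[S | T = 1] = (22/19) / (6/19) = 11/3.

11/3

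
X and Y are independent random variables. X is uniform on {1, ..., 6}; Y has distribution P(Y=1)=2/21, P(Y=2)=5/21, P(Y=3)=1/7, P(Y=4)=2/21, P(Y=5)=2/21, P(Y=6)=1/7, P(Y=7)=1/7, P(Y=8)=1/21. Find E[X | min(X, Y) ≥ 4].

P(min(X, Y) ≥ 4) = 11/42.
Summing X·P(x,y) over outcomes with min(X, Y) ≥ 4 gives 55/42.
E[X | min(X, Y) ≥ 4] = (55/42) / (11/42) = 5.

5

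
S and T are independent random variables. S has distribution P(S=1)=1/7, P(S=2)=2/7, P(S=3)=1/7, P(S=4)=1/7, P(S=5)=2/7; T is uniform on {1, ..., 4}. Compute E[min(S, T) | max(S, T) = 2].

P(max(S, T) = 2) = 5/28.
Summing min(S,T)·P(x,y) over outcomes with max(S, T) = 2 gives 1/4.
E[min(S, T) | max(S, T) = 2] = (1/4) / (5/28) = 7/5.

7/5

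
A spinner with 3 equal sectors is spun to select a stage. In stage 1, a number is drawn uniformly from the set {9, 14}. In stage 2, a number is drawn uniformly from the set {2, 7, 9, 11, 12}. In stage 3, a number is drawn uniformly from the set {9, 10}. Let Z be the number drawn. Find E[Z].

146/15

E[Z | stage 1] = (9+14)/2 = 23/2.
E[Z | stage 2] = (2+7+9+11+12)/5 = 41/5.
E[Z | stage 3] = (9+10)/2 = 19/2.
By the law of total expectation,
E[Z] = (1/3)·(23/2) + (1/3)·(41/5) + (1/3)·(19/2) = 146/15.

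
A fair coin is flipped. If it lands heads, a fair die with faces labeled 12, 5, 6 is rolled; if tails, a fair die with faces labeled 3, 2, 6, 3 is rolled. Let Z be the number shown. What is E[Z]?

E[Z | heads] = (12+5+6)/3 = 23/3.
E[Z | tails] = (3+2+6+3)/4 = 7/2.
E[Z] = (1/2)·(23/3) + (1/2)·(7/2) = 67/12.

67/12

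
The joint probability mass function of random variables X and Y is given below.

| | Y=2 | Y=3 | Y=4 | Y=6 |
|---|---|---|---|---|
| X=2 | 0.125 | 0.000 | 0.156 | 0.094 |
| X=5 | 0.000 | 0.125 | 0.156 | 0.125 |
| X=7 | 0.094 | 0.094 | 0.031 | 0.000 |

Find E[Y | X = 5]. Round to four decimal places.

4.3079

P(X = 5) = 0.406.
Summing Y·P(X=x,Y=y) over the conditioning event gives 1.749.
E[Y | X = 5] = (1.749) / (0.406) = 4.3079.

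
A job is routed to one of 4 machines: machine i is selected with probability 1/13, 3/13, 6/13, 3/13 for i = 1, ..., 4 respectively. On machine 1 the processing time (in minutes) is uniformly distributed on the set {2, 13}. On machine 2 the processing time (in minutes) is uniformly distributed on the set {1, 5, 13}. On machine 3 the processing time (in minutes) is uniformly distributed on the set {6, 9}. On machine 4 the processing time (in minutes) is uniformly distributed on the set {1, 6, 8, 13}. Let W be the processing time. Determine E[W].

E[W | machine 1] = (2+13)/2 = 15/2.
E[W | machine 2] = (1+5+13)/3 = 19/3.
E[W | machine 3] = (6+9)/2 = 15/2.
E[W | machine 4] = (1+6+8+13)/4 = 7.
By the law of total expectation,
E[W] = (1/13)·(15/2) + (3/13)·(19/3) + (6/13)·(15/2) + (3/13)·(7) = 185/26.

185/26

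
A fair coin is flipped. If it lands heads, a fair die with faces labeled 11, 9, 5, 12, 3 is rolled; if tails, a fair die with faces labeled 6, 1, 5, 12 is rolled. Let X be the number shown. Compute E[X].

E[X | heads] = (11+9+5+12+3)/5 = 8.
E[X | tails] = (6+1+5+12)/4 = 6.
By the law of total expectation,
E[X] = (1/2)·(8) + (1/2)·(6) = 7.

7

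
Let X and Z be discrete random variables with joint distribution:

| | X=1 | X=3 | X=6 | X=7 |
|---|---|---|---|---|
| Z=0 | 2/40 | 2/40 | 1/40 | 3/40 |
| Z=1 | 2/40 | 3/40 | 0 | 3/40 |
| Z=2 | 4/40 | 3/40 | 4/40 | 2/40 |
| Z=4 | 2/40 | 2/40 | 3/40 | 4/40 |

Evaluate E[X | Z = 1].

4

P(Z = 1) = 1/5.
Σ X·P over the event = 1·(2/40) + 3·(3/40) + 7·(3/40) = 4/5.
E[X | Z = 1] = (4/5) / (1/5) = 4.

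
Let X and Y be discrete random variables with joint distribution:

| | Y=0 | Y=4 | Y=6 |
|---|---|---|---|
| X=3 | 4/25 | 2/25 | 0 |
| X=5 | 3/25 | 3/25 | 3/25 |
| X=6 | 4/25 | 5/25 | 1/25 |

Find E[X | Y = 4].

P(Y = 4) = 2/5.
Summing X·P(X=x,Y=y) over the conditioning event gives 51/25.
E[X | Y = 4] = (51/25) / (2/5) = 51/10.

51/10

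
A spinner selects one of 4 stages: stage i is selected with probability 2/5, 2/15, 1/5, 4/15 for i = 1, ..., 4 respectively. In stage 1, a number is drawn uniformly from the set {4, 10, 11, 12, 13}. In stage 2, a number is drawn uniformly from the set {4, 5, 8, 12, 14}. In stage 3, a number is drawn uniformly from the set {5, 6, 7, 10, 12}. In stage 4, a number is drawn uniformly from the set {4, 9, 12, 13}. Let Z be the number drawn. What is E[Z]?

E[Z | stage 1] = (4+10+11+12+13)/5 = 10.
E[Z | stage 2] = (4+5+8+12+14)/5 = 43/5.
E[Z | stage 3] = (5+6+7+10+12)/5 = 8.
E[Z | stage 4] = (4+9+12+13)/4 = 19/2.
By the law of total expectation,
E[Z] = (2/5)·(10) + (2/15)·(43/5) + (1/5)·(8) + (4/15)·(19/2) = 232/25.

232/25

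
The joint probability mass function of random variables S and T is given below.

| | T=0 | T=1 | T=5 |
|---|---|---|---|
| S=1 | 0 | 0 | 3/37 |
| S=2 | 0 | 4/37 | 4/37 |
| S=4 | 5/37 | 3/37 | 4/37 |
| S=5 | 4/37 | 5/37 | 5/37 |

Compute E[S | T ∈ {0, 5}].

P(T ∈ {0, 5}) = 25/37.
Σ S·P over the event = 1·(3/37) + 2·(4/37) + 4·(5/37) + 4·(4/37) + 5·(4/37) + 5·(5/37) = 92/37.
E[S | T ∈ {0, 5}] = (92/37) / (25/37) = 92/25.

92/25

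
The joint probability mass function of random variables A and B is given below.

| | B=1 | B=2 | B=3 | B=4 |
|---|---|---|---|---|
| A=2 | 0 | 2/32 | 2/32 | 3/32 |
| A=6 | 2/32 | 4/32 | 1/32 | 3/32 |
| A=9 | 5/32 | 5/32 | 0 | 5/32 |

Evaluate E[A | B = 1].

P(B = 1) = 7/32.
Σ A·P over the event = 6·(2/32) + 9·(5/32) = 57/32.
E[A | B = 1] = (57/32) / (7/32) = 57/7.

57/7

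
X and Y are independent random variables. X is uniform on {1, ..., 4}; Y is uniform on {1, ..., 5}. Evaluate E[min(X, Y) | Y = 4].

P(Y = 4) = 1/5.
Summing min(X,Y)·P(x,y) over outcomes with Y = 4 gives 1/2.
E[min(X, Y) | Y = 4] = (1/2) / (1/5) = 5/2.

5/2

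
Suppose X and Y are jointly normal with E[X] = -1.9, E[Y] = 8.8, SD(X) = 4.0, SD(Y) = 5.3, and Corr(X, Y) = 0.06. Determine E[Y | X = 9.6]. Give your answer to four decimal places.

For a bivariate normal, E[Y | X=x] = μ_Y + ρ·(σ_Y/σ_X)·(x − μ_X).
E[Y | X=9.6] = 8.8 + (0.06)·(5.3/4.0)·(9.6 − (-1.9)) = 8.8 + (0.0795)·(11.5) = 9.7143.

9.7143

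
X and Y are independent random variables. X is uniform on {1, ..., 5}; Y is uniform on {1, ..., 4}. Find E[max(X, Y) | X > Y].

4

Outcomes with X > Y: (2,1), (3,1), (3,2), (4,1), (4,2), (4,3), (5,1), (5,2), (5,3), (5,4), each with probability 1/20.
E[max(X, Y) | X > Y] = (2 + 3 + 3 + 4 + 4 + 4 + 5 + 5 + 5 + 5) / 10 = 4.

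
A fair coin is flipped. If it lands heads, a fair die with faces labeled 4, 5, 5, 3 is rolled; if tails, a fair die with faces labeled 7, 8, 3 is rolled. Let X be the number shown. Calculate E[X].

E[X | heads] = (4+5+5+3)/4 = 17/4.
E[X | tails] = (7+8+3)/3 = 6.
E[X] = (1/2)·(17/4) + (1/2)·(6) = 41/8.

41/8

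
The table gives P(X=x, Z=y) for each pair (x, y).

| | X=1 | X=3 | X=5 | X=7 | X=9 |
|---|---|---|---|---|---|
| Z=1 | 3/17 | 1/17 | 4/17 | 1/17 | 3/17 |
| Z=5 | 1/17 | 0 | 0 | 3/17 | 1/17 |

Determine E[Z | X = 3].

P(X = 3) = 1/17.
Σ Z·P over the event = 1·(1/17) = 1/17.
E[Z | X = 3] = (1/17) / (1/17) = 1.

1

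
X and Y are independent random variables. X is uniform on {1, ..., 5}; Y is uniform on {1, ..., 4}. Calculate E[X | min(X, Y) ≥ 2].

7/2

P(min(X, Y) ≥ 2) = 3/5.
Summing X·P(x,y) over outcomes with min(X, Y) ≥ 2 gives 21/10.
E[X | min(X, Y) ≥ 2] = (21/10) / (3/5) = 7/2.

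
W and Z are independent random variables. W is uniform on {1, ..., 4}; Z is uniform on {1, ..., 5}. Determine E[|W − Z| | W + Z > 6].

Outcomes with W + Z > 6: (2,5), (3,4), (3,5), (4,3), (4,4), (4,5), each with probability 1/20.
E[|W − Z| | W + Z > 6] = (3 + 1 + 2 + 1 + 0 + 1) / 6 = 4/3.

4/3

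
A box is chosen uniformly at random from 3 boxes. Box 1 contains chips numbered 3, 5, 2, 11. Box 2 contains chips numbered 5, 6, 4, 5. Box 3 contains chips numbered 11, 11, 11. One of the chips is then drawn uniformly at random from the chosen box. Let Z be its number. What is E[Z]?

85/12

E[Z | box 1] = (3+5+2+11)/4 = 21/4.
E[Z | box 2] = (5+6+4+5)/4 = 5.
E[Z | box 3] = (11+11+11)/3 = 11.
E[Z] = (1/3)·(21/4) + (1/3)·(5) + (1/3)·(11) = 85/12.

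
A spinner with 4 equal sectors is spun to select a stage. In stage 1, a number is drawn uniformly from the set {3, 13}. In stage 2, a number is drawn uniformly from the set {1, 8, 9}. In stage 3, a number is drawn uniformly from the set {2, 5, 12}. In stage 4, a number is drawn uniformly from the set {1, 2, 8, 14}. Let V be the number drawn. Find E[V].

E[V | stage 1] = (3+13)/2 = 8.
E[V | stage 2] = (1+8+9)/3 = 6.
E[V | stage 3] = (2+5+12)/3 = 19/3.
E[V | stage 4] = (1+2+8+14)/4 = 25/4.
By the law of total expectation,
E[V] = (1/4)·(8) + (1/4)·(6) + (1/4)·(19/3) + (1/4)·(25/4) = 319/48.

319/48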